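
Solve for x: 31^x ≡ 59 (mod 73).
7

Baby-step giant-step with step n = ⌈√73⌉ = 9.
Baby steps 31^j mod 73 (j:value) for j=0..8: 0:1, 1:31, 2:12, 3:7, 4:71, 5:11, 6:49, 7:59, 8:4.
h = 59 is already in the table at j=7, so x = 7.
Check: 31^7 ≡ 59 (mod 73).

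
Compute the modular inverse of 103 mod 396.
223

gcd(103, 396) = 1, so the inverse exists.
Extended Euclidean algorithm on (396, 103):
396 = 3 × 103 + 87  ⟹  87 = (1)·396 + (-3)·103
103 = 1 × 87 + 16  ⟹  16 = (-1)·396 + (4)·103
87 = 5 × 16 + 7  ⟹  7 = (6)·396 + (-23)·103
16 = 2 × 7 + 2  ⟹  2 = (-13)·396 + (50)·103
7 = 3 × 2 + 1  ⟹  1 = (45)·396 + (-173)·103
So (-173)·103 ≡ 1 (mod 396), i.e. 103^(-1) ≡ -173 ≡ 223 (mod 396).
Check: 103 × 223 = 22969 ≡ 1 (mod 396)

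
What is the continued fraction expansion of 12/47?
[0; 3, 1, 11]

Euclidean algorithm steps:
12 = 0 × 47 + 12
47 = 3 × 12 + 11
12 = 1 × 11 + 1
11 = 11 × 1 + 0
Continued fraction: [0; 3, 1, 11]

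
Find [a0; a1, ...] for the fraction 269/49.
[5; 2, 24]

Euclidean algorithm steps:
269 = 5 × 49 + 24
49 = 2 × 24 + 1
24 = 24 × 1 + 0
Continued fraction: [5; 2, 24]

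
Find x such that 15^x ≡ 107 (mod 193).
178

Baby-step giant-step with step n = ⌈√193⌉ = 14.
Baby steps 15^j mod 193 (j:value) for j=0..13: 0:1, 1:15, 2:32, 3:94, 4:59, 5:113, 6:151, 7:142, 8:7, 9:105, 10:31, 11:79, 12:27, 13:19.
Giant-step multiplier: 15^(-14) ≡ 15^(192-14) = 15^178 ≡ 107 (mod 193).
Giant steps γ_i = 107·107^i mod 193: γ_0=107, γ_1=62, γ_2=72, γ_3=177, γ_4=25, γ_5=166, γ_6=6, γ_7=63, γ_8=179, γ_9=46, γ_10=97, γ_11=150, γ_12=31 (in table at j=10).
x = i·n + j = 12·14 + 10 = 178.
Check: 15^178 ≡ 107 (mod 193).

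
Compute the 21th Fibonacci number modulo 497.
12

Matrix identity: Q^n = [[F_(n+1), F_n], [F_n, F_(n-1)]] with Q = [[1,1],[1,0]].
n = 21 = 10101₂. Square-and-multiply, entries mod 497:
Q^1 = [[1,1],[1,0]]
Q^2 = (Q^1)² = [[2,1],[1,1]]
Q^5 = (Q^2)²·Q = [[8,5],[5,3]]
Q^10 = (Q^5)² = [[89,55],[55,34]]
Q^21 = (Q^10)²·Q = [[316,12],[12,304]]
F_21 mod 497 = Q^21[0][1] = 12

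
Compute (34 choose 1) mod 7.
6

Using Lucas' theorem:
Write n=34 and k=1 in base 7:
n in base 7: [4, 6]
k in base 7: [0, 1]
C(34,1) mod 7 = ∏ C(n_i, k_i) mod 7
Digit binomials (mod 7): C(4,0) = 1; C(6,1) = 6
Product: 1 × 6 = 6 ≡ 6 (mod 7)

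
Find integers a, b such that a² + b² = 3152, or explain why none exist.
4² + 56² (a=4, b=56)

Factorization: 3152 = 2^4 × 197
By Fermat: n is sum of two squares iff every prime p ≡ 3 (mod 4) appears to even power.
All primes ≡ 3 (mod 4) appear to even power.
Search a = 0, 1, 2, … for 3152 - a² a perfect square: first hit at a = 4: 3152 - 16 = 3136 = 56².
3152 = 4² + 56² = 16 + 3136 ✓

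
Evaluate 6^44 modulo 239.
132

Repeated squaring. Binary of 44 = 101100.
6^1 ≡ 6 (mod 239); 6^2 ≡ 36 (mod 239); 6^4 ≡ 101 (mod 239); 6^8 ≡ 163 (mod 239); 6^16 ≡ 40 (mod 239); 6^32 ≡ 166 (mod 239)
6^44 = 6^4 × 6^8 × 6^32 ≡ 132 (mod 239)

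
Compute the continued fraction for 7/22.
[0; 3, 7]

Euclidean algorithm steps:
7 = 0 × 22 + 7
22 = 3 × 7 + 1
7 = 7 × 1 + 0
Continued fraction: [0; 3, 7]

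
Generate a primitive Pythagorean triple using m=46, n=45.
(91, 4140, 4141)

Euclid's formula: a = m² - n², b = 2mn, c = m² + n²
m = 46, n = 45
a = 46² - 45² = 2116 - 2025 = 91
b = 2 × 46 × 45 = 4140
c = 46² + 45² = 2116 + 2025 = 4141
Verification: 91² + 4140² = 8281 + 17139600 = 17147881 = 4141² ✓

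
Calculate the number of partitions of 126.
3519222692

p(n) counts ways to write n as a sum of positive integers (order ignored).
Euler's pentagonal recurrence: p(k) = p(k-1) + p(k-2) - p(k-5) - p(k-7) + p(k-12) + p(k-15) - ... (offsets j(3j∓1)/2, signs ++--, p(0)=1, p(<0)=0).
DP table for k = 0..125: p(0)=1, p(1)=1, p(2)=2, p(3)=3, p(4)=5, p(5)=7, p(6)=11, p(7)=15, p(8)=22, p(9)=30, p(10)=42, p(11)=56, p(12)=77, p(13)=101, p(14)=135, p(15)=176, p(16)=231, p(17)=297, p(18)=385, p(19)=490, p(20)=627, p(21)=792, p(22)=1002, p(23)=1255, p(24)=1575, p(25)=1958, p(26)=2436, p(27)=3010, p(28)=3718, p(29)=4565, p(30)=5604, p(31)=6842, p(32)=8349, p(33)=10143, p(34)=12310, p(35)=14883, p(36)=17977, p(37)=21637, p(38)=26015, p(39)=31185, p(40)=37338, p(41)=44583, p(42)=53174, p(43)=63261, p(44)=75175, p(45)=89134, p(46)=105558, p(47)=124754, p(48)=147273, p(49)=173525, p(50)=204226, p(51)=239943, p(52)=281589, p(53)=329931, p(54)=386155, p(55)=451276, p(56)=526823, p(57)=614154, p(58)=715220, p(59)=831820, p(60)=966467, p(61)=1121505, p(62)=1300156, p(63)=1505499, p(64)=1741630, p(65)=2012558, p(66)=2323520, p(67)=2679689, p(68)=3087735, p(69)=3554345, p(70)=4087968, p(71)=4697205, p(72)=5392783, p(73)=6185689, p(74)=7089500, p(75)=8118264, p(76)=9289091, p(77)=10619863, p(78)=12132164, p(79)=13848650, p(80)=15796476, p(81)=18004327, p(82)=20506255, p(83)=23338469, p(84)=26543660, p(85)=30167357, p(86)=34262962, p(87)=38887673, p(88)=44108109, p(89)=49995925, p(90)=56634173, p(91)=64112359, p(92)=72533807, p(93)=82010177, p(94)=92669720, p(95)=104651419, p(96)=118114304, p(97)=133230930, p(98)=150198136, p(99)=169229875, p(100)=190569292, p(101)=214481126, p(102)=241265379, p(103)=271248950, p(104)=304801365, p(105)=342325709, p(106)=384276336, p(107)=431149389, p(108)=483502844, p(109)=541946240, p(110)=607163746, p(111)=679903203, p(112)=761002156, p(113)=851376628, p(114)=952050665, p(115)=1064144451, p(116)=1188908248, p(117)=1327710076, p(118)=1482074143, p(119)=1653668665, p(120)=1844349560, p(121)=2056148051, p(122)=2291320912, p(123)=2552338241, p(124)=2841940500, p(125)=3163127352.
Final step: p(126) = p(125) + p(124) - p(121) - p(119) + p(114) + p(111) - p(104) - p(100) + p(91) + p(86) - p(75) - p(69) + p(56) + p(49) - p(34) - p(26) + p(9) + p(0)
= 3163127352 + 2841940500 - 2056148051 - 1653668665 + 952050665 + 679903203 - 304801365 - 190569292 + 64112359 + 34262962 - 8118264 - 3554345 + 526823 + 173525 - 12310 - 2436 + 30 + 1
= 3519222692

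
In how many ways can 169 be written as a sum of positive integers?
250438925115

p(n) counts ways to write n as a sum of positive integers (order ignored).
Euler's pentagonal recurrence: p(k) = p(k-1) + p(k-2) - p(k-5) - p(k-7) + p(k-12) + p(k-15) - ... (offsets j(3j∓1)/2, signs ++--, p(0)=1, p(<0)=0).
DP table for k = 0..168: p(0)=1, p(1)=1, p(2)=2, p(3)=3, p(4)=5, p(5)=7, p(6)=11, p(7)=15, p(8)=22, p(9)=30, p(10)=42, p(11)=56, p(12)=77, p(13)=101, p(14)=135, p(15)=176, p(16)=231, p(17)=297, p(18)=385, p(19)=490, p(20)=627, p(21)=792, p(22)=1002, p(23)=1255, p(24)=1575, p(25)=1958, p(26)=2436, p(27)=3010, p(28)=3718, p(29)=4565, p(30)=5604, p(31)=6842, p(32)=8349, p(33)=10143, p(34)=12310, p(35)=14883, p(36)=17977, p(37)=21637, p(38)=26015, p(39)=31185, p(40)=37338, p(41)=44583, p(42)=53174, p(43)=63261, p(44)=75175, p(45)=89134, p(46)=105558, p(47)=124754, p(48)=147273, p(49)=173525, p(50)=204226, p(51)=239943, p(52)=281589, p(53)=329931, p(54)=386155, p(55)=451276, p(56)=526823, p(57)=614154, p(58)=715220, p(59)=831820, p(60)=966467, p(61)=1121505, p(62)=1300156, p(63)=1505499, p(64)=1741630, p(65)=2012558, p(66)=2323520, p(67)=2679689, p(68)=3087735, p(69)=3554345, p(70)=4087968, p(71)=4697205, p(72)=5392783, p(73)=6185689, p(74)=7089500, p(75)=8118264, p(76)=9289091, p(77)=10619863, p(78)=12132164, p(79)=13848650, p(80)=15796476, p(81)=18004327, p(82)=20506255, p(83)=23338469, p(84)=26543660, p(85)=30167357, p(86)=34262962, p(87)=38887673, p(88)=44108109, p(89)=49995925, p(90)=56634173, p(91)=64112359, p(92)=72533807, p(93)=82010177, p(94)=92669720, p(95)=104651419, p(96)=118114304, p(97)=133230930, p(98)=150198136, p(99)=169229875, p(100)=190569292, p(101)=214481126, p(102)=241265379, p(103)=271248950, p(104)=304801365, p(105)=342325709, p(106)=384276336, p(107)=431149389, p(108)=483502844, p(109)=541946240, p(110)=607163746, p(111)=679903203, p(112)=761002156, p(113)=851376628, p(114)=952050665, p(115)=1064144451, p(116)=1188908248, p(117)=1327710076, p(118)=1482074143, p(119)=1653668665, p(120)=1844349560, p(121)=2056148051, p(122)=2291320912, p(123)=2552338241, p(124)=2841940500, p(125)=3163127352, p(126)=3519222692, p(127)=3913864295, p(128)=4351078600, p(129)=4835271870, p(130)=5371315400, p(131)=5964539504, p(132)=6620830889, p(133)=7346629512, p(134)=8149040695, p(135)=9035836076, p(136)=10015581680, p(137)=11097645016, p(138)=12292341831, p(139)=13610949895, p(140)=15065878135, p(141)=16670689208, p(142)=18440293320, p(143)=20390982757, p(144)=22540654445, p(145)=24908858009, p(146)=27517052599, p(147)=30388671978, p(148)=33549419497, p(149)=37027355200, p(150)=40853235313, p(151)=45060624582, p(152)=49686288421, p(153)=54770336324, p(154)=60356673280, p(155)=66493182097, p(156)=73232243759, p(157)=80630964769, p(158)=88751778802, p(159)=97662728555, p(160)=107438159466, p(161)=118159068427, p(162)=129913904637, p(163)=142798995930, p(164)=156919475295, p(165)=172389800255, p(166)=189334822579, p(167)=207890420102, p(168)=228204732751.
Final step: p(169) = p(168) + p(167) - p(164) - p(162) + p(157) + p(154) - p(147) - p(143) + p(134) + p(129) - p(118) - p(112) + p(99) + p(92) - p(77) - p(69) + p(52) + p(43) - p(24) - p(14)
= 228204732751 + 207890420102 - 156919475295 - 129913904637 + 80630964769 + 60356673280 - 30388671978 - 20390982757 + 8149040695 + 4835271870 - 1482074143 - 761002156 + 169229875 + 72533807 - 10619863 - 3554345 + 281589 + 63261 - 1575 - 135
= 250438925115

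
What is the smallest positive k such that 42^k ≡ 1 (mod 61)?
15

61 is prime, so ord(42) divides φ(61) = 60.
Divisors of 60: 1, 2, 3, 4, 5, 6, 10, 12, 15, 20, 30, 60.
Repeated squaring: 42^1 ≡ 42, 42^2 ≡ 56, 42^4 ≡ 25, 42^8 ≡ 15, 42^16 ≡ 42, 42^32 ≡ 56 (mod 61).
Test 42^d mod 61 for each divisor d in increasing order:
42^1 ≡ 42
42^2 ≡ 56
42^3 = 42^2·42^1 ≡ 34
42^4 ≡ 25
42^5 = 42^4·42^1 ≡ 13
42^6 = 42^4·42^2 ≡ 58
42^10 = 42^8·42^2 ≡ 47
42^12 = 42^8·42^4 ≡ 9
42^15 = 42^8·42^4·42^2·42^1 ≡ 1  ← first divisor giving 1
The order is 15.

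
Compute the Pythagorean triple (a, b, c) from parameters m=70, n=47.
(2691, 6580, 7109)

Euclid's formula: a = m² - n², b = 2mn, c = m² + n²
m = 70, n = 47
a = 70² - 47² = 4900 - 2209 = 2691
b = 2 × 70 × 47 = 6580
c = 70² + 47² = 4900 + 2209 = 7109
Verification: 2691² + 6580² = 7241481 + 43296400 = 50537881 = 7109² ✓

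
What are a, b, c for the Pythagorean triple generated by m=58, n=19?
(3003, 2204, 3725)

Euclid's formula: a = m² - n², b = 2mn, c = m² + n²
m = 58, n = 19
a = 58² - 19² = 3364 - 361 = 3003
b = 2 × 58 × 19 = 2204
c = 58² + 19² = 3364 + 361 = 3725
Verification: 3003² + 2204² = 9018009 + 4857616 = 13875625 = 3725² ✓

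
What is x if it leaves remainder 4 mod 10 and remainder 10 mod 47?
104

Using Chinese Remainder Theorem:
M = 10 × 47 = 470
M1 = 47, M2 = 10
y1 = 47^(-1) mod 10 = 3
y2 = 10^(-1) mod 47 = 33
x = (4×47×3 + 10×10×33) mod 470 = 104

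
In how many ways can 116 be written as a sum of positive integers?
1188908248

p(n) counts ways to write n as a sum of positive integers (order ignored).
Euler's pentagonal recurrence: p(k) = p(k-1) + p(k-2) - p(k-5) - p(k-7) + p(k-12) + p(k-15) - ... (offsets j(3j∓1)/2, signs ++--, p(0)=1, p(<0)=0).
DP table for k = 0..115: p(0)=1, p(1)=1, p(2)=2, p(3)=3, p(4)=5, p(5)=7, p(6)=11, p(7)=15, p(8)=22, p(9)=30, p(10)=42, p(11)=56, p(12)=77, p(13)=101, p(14)=135, p(15)=176, p(16)=231, p(17)=297, p(18)=385, p(19)=490, p(20)=627, p(21)=792, p(22)=1002, p(23)=1255, p(24)=1575, p(25)=1958, p(26)=2436, p(27)=3010, p(28)=3718, p(29)=4565, p(30)=5604, p(31)=6842, p(32)=8349, p(33)=10143, p(34)=12310, p(35)=14883, p(36)=17977, p(37)=21637, p(38)=26015, p(39)=31185, p(40)=37338, p(41)=44583, p(42)=53174, p(43)=63261, p(44)=75175, p(45)=89134, p(46)=105558, p(47)=124754, p(48)=147273, p(49)=173525, p(50)=204226, p(51)=239943, p(52)=281589, p(53)=329931, p(54)=386155, p(55)=451276, p(56)=526823, p(57)=614154, p(58)=715220, p(59)=831820, p(60)=966467, p(61)=1121505, p(62)=1300156, p(63)=1505499, p(64)=1741630, p(65)=2012558, p(66)=2323520, p(67)=2679689, p(68)=3087735, p(69)=3554345, p(70)=4087968, p(71)=4697205, p(72)=5392783, p(73)=6185689, p(74)=7089500, p(75)=8118264, p(76)=9289091, p(77)=10619863, p(78)=12132164, p(79)=13848650, p(80)=15796476, p(81)=18004327, p(82)=20506255, p(83)=23338469, p(84)=26543660, p(85)=30167357, p(86)=34262962, p(87)=38887673, p(88)=44108109, p(89)=49995925, p(90)=56634173, p(91)=64112359, p(92)=72533807, p(93)=82010177, p(94)=92669720, p(95)=104651419, p(96)=118114304, p(97)=133230930, p(98)=150198136, p(99)=169229875, p(100)=190569292, p(101)=214481126, p(102)=241265379, p(103)=271248950, p(104)=304801365, p(105)=342325709, p(106)=384276336, p(107)=431149389, p(108)=483502844, p(109)=541946240, p(110)=607163746, p(111)=679903203, p(112)=761002156, p(113)=851376628, p(114)=952050665, p(115)=1064144451.
Final step: p(116) = p(115) + p(114) - p(111) - p(109) + p(104) + p(101) - p(94) - p(90) + p(81) + p(76) - p(65) - p(59) + p(46) + p(39) - p(24) - p(16)
= 1064144451 + 952050665 - 679903203 - 541946240 + 304801365 + 214481126 - 92669720 - 56634173 + 18004327 + 9289091 - 2012558 - 831820 + 105558 + 31185 - 1575 - 231
= 1188908248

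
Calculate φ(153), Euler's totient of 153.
96

153 = 3^2 × 17
φ(n) = n × ∏(1 - 1/p) for each prime p dividing n
φ(153) = 153 × (1 - 1/3) × (1 - 1/17) = 96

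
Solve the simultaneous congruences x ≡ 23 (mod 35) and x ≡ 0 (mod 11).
198

Using Chinese Remainder Theorem:
M = 35 × 11 = 385
M1 = 11, M2 = 35
y1 = 11^(-1) mod 35 = 16
y2 = 35^(-1) mod 11 = 6
x = (23×11×16 + 0×35×6) mod 385 = 198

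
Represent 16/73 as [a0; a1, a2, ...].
[0; 4, 1, 1, 3, 2]

Euclidean algorithm steps:
16 = 0 × 73 + 16
73 = 4 × 16 + 9
16 = 1 × 9 + 7
9 = 1 × 7 + 2
7 = 3 × 2 + 1
2 = 2 × 1 + 0
Continued fraction: [0; 4, 1, 1, 3, 2]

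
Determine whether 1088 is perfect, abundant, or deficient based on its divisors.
abundant

Proper divisors of 1088: sum = 1 + 2 + 4 + 8 + 16 + 17 + 32 + 34 + 64 + 68 + 136 + 272 + 544 = 1198
Since 1198 > 1088, 1088 is abundant.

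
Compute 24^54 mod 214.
190

Repeated squaring. Binary of 54 = 110110.
24^1 ≡ 24 (mod 214); 24^2 ≡ 148 (mod 214); 24^4 ≡ 76 (mod 214); 24^8 ≡ 212 (mod 214); 24^16 ≡ 4 (mod 214); 24^32 ≡ 16 (mod 214)
24^54 = 24^2 × 24^4 × 24^16 × 24^32 ≡ 190 (mod 214)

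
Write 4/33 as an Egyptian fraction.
1/9 + 1/99

Greedy algorithm:
4/33: ceiling(33/4) = 9, use 1/9
1/99: ceiling(99/1) = 99, use 1/99
Result: 4/33 = 1/9 + 1/99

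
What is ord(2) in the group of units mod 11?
10

11 is prime, so ord(2) divides φ(11) = 10.
Divisors of 10: 1, 2, 5, 10.
Repeated squaring: 2^1 ≡ 2, 2^2 ≡ 4, 2^4 ≡ 5, 2^8 ≡ 3 (mod 11).
Test 2^d mod 11 for each divisor d in increasing order:
2^1 ≡ 2
2^2 ≡ 4
2^5 = 2^4·2^1 ≡ 10
2^10 = 2^8·2^2 ≡ 1  ← first divisor giving 1
The order is 10.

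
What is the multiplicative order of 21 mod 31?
30

31 is prime, so ord(21) divides φ(31) = 30.
Divisors of 30: 1, 2, 3, 5, 6, 10, 15, 30.
Repeated squaring: 21^1 ≡ 21, 21^2 ≡ 7, 21^4 ≡ 18, 21^8 ≡ 14, 21^16 ≡ 10 (mod 31).
Test 21^d mod 31 for each divisor d in increasing order:
21^1 ≡ 21
21^2 ≡ 7
21^3 = 21^2·21^1 ≡ 23
21^5 = 21^4·21^1 ≡ 6
21^6 = 21^4·21^2 ≡ 2
21^10 = 21^8·21^2 ≡ 5
21^15 = 21^8·21^4·21^2·21^1 ≡ 30
21^30 = 21^16·21^8·21^4·21^2 ≡ 1  ← first divisor giving 1
The order is 30.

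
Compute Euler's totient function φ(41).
40

41 = 41
φ(n) = n × ∏(1 - 1/p) for each prime p dividing n
φ(41) = 41 × (1 - 1/41) = 40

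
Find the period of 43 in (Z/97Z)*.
24

97 is prime, so ord(43) divides φ(97) = 96.
Divisors of 96: 1, 2, 3, 4, 6, 8, 12, 16, 24, 32, 48, 96.
Repeated squaring: 43^1 ≡ 43, 43^2 ≡ 6, 43^4 ≡ 36, 43^8 ≡ 35, 43^16 ≡ 61, 43^32 ≡ 35, 43^64 ≡ 61 (mod 97).
Test 43^d mod 97 for each divisor d in increasing order:
43^1 ≡ 43
43^2 ≡ 6
43^3 = 43^2·43^1 ≡ 64
43^4 ≡ 36
43^6 = 43^4·43^2 ≡ 22
43^8 ≡ 35
43^12 = 43^8·43^4 ≡ 96
43^16 ≡ 61
43^24 = 43^16·43^8 ≡ 1  ← first divisor giving 1
The order is 24.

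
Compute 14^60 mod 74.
38

Repeated squaring. Binary of 60 = 111100.
14^1 ≡ 14 (mod 74); 14^2 ≡ 48 (mod 74); 14^4 ≡ 10 (mod 74); 14^8 ≡ 26 (mod 74); 14^16 ≡ 10 (mod 74); 14^32 ≡ 26 (mod 74)
14^60 = 14^4 × 14^8 × 14^16 × 14^32 ≡ 38 (mod 74)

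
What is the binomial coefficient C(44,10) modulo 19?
0

Using Lucas' theorem:
Write n=44 and k=10 in base 19:
n in base 19: [2, 6]
k in base 19: [0, 10]
C(44,10) mod 19 = ∏ C(n_i, k_i) mod 19
Digit binomials (mod 19): C(2,0) = 1; C(6,10) = 0 (k_i > n_i)
Product: 1 × 0 = 0 ≡ 0 (mod 19)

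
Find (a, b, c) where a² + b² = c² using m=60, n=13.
(3431, 1560, 3769)

Euclid's formula: a = m² - n², b = 2mn, c = m² + n²
m = 60, n = 13
a = 60² - 13² = 3600 - 169 = 3431
b = 2 × 60 × 13 = 1560
c = 60² + 13² = 3600 + 169 = 3769
Verification: 3431² + 1560² = 11771761 + 2433600 = 14205361 = 3769² ✓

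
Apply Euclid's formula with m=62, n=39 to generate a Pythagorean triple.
(2323, 4836, 5365)

Euclid's formula: a = m² - n², b = 2mn, c = m² + n²
m = 62, n = 39
a = 62² - 39² = 3844 - 1521 = 2323
b = 2 × 62 × 39 = 4836
c = 62² + 39² = 3844 + 1521 = 5365
Verification: 2323² + 4836² = 5396329 + 23386896 = 28783225 = 5365² ✓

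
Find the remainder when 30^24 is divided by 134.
68

Repeated squaring. Binary of 24 = 11000.
30^1 ≡ 30 (mod 134); 30^2 ≡ 96 (mod 134); 30^4 ≡ 104 (mod 134); 30^8 ≡ 96 (mod 134); 30^16 ≡ 104 (mod 134)
30^24 = 30^8 × 30^16 ≡ 68 (mod 134)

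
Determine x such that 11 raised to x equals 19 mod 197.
154

Baby-step giant-step with step n = ⌈√197⌉ = 15.
Baby steps 11^j mod 197 (j:value) for j=0..14: 0:1, 1:11, 2:121, 3:149, 4:63, 5:102, 6:137, 7:128, 8:29, 9:122, 10:160, 11:184, 12:54, 13:3, 14:33.
Giant-step multiplier: 11^(-15) ≡ 11^(196-15) = 11^181 ≡ 108 (mod 197).
Giant steps γ_i = 19·108^i mod 197: γ_0=19, γ_1=82, γ_2=188, γ_3=13, γ_4=25, γ_5=139, γ_6=40, γ_7=183, γ_8=64, γ_9=17, γ_10=63 (in table at j=4).
x = i·n + j = 10·15 + 4 = 154.
Check: 11^154 ≡ 19 (mod 197).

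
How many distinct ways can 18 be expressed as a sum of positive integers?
385

p(n) counts ways to write n as a sum of positive integers (order ignored).
Euler's pentagonal recurrence: p(k) = p(k-1) + p(k-2) - p(k-5) - p(k-7) + p(k-12) + p(k-15) - ... (offsets j(3j∓1)/2, signs ++--, p(0)=1, p(<0)=0).
DP table for k = 0..17: p(0)=1, p(1)=1, p(2)=2, p(3)=3, p(4)=5, p(5)=7, p(6)=11, p(7)=15, p(8)=22, p(9)=30, p(10)=42, p(11)=56, p(12)=77, p(13)=101, p(14)=135, p(15)=176, p(16)=231, p(17)=297.
Final step: p(18) = p(17) + p(16) - p(13) - p(11) + p(6) + p(3)
= 297 + 231 - 101 - 56 + 11 + 3
= 385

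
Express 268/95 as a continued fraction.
[2; 1, 4, 1, 1, 2, 3]

Euclidean algorithm steps:
268 = 2 × 95 + 78
95 = 1 × 78 + 17
78 = 4 × 17 + 10
17 = 1 × 10 + 7
10 = 1 × 7 + 3
7 = 2 × 3 + 1
3 = 3 × 1 + 0
Continued fraction: [2; 1, 4, 1, 1, 2, 3]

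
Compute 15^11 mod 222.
93

Repeated squaring. Binary of 11 = 1011.
15^1 ≡ 15 (mod 222); 15^2 ≡ 3 (mod 222); 15^4 ≡ 9 (mod 222); 15^8 ≡ 81 (mod 222)
15^11 = 15^1 × 15^2 × 15^8 ≡ 93 (mod 222)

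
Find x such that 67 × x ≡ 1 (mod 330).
133

gcd(67, 330) = 1, so the inverse exists.
Extended Euclidean algorithm on (330, 67):
330 = 4 × 67 + 62  ⟹  62 = (1)·330 + (-4)·67
67 = 1 × 62 + 5  ⟹  5 = (-1)·330 + (5)·67
62 = 12 × 5 + 2  ⟹  2 = (13)·330 + (-64)·67
5 = 2 × 2 + 1  ⟹  1 = (-27)·330 + (133)·67
So (133)·67 ≡ 1 (mod 330), i.e. 67^(-1) ≡ 133 (mod 330).
Check: 67 × 133 = 8911 ≡ 1 (mod 330)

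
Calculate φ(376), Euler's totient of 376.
184

376 = 2^3 × 47
φ(n) = n × ∏(1 - 1/p) for each prime p dividing n
φ(376) = 376 × (1 - 1/2) × (1 - 1/47) = 184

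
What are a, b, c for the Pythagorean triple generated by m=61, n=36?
(2425, 4392, 5017)

Euclid's formula: a = m² - n², b = 2mn, c = m² + n²
m = 61, n = 36
a = 61² - 36² = 3721 - 1296 = 2425
b = 2 × 61 × 36 = 4392
c = 61² + 36² = 3721 + 1296 = 5017
Verification: 2425² + 4392² = 5880625 + 19289664 = 25170289 = 5017² ✓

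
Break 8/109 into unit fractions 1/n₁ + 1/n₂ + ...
1/14 + 1/509 + 1/776734

Greedy algorithm:
8/109: ceiling(109/8) = 14, use 1/14
3/1526: ceiling(1526/3) = 509, use 1/509
1/776734: ceiling(776734/1) = 776734, use 1/776734
Result: 8/109 = 1/14 + 1/509 + 1/776734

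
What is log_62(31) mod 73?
65

Baby-step giant-step with step n = ⌈√73⌉ = 9.
Baby steps 62^j mod 73 (j:value) for j=0..8: 0:1, 1:62, 2:48, 3:56, 4:41, 5:60, 6:70, 7:33, 8:2.
Giant-step multiplier: 62^(-9) ≡ 62^(72-9) = 62^63 ≡ 63 (mod 73).
Giant steps γ_i = 31·63^i mod 73: γ_0=31, γ_1=55, γ_2=34, γ_3=25, γ_4=42, γ_5=18, γ_6=39, γ_7=48 (in table at j=2).
x = i·n + j = 7·9 + 2 = 65.
Check: 62^65 ≡ 31 (mod 73).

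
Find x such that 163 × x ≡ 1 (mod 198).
181

gcd(163, 198) = 1, so the inverse exists.
Extended Euclidean algorithm on (198, 163):
198 = 1 × 163 + 35  ⟹  35 = (1)·198 + (-1)·163
163 = 4 × 35 + 23  ⟹  23 = (-4)·198 + (5)·163
35 = 1 × 23 + 12  ⟹  12 = (5)·198 + (-6)·163
23 = 1 × 12 + 11  ⟹  11 = (-9)·198 + (11)·163
12 = 1 × 11 + 1  ⟹  1 = (14)·198 + (-17)·163
So (-17)·163 ≡ 1 (mod 198), i.e. 163^(-1) ≡ -17 ≡ 181 (mod 198).
Check: 163 × 181 = 29503 ≡ 1 (mod 198)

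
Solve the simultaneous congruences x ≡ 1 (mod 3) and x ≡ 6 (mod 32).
70

Using Chinese Remainder Theorem:
M = 3 × 32 = 96
M1 = 32, M2 = 3
y1 = 32^(-1) mod 3 = 2
y2 = 3^(-1) mod 32 = 11
x = (1×32×2 + 6×3×11) mod 96 = 70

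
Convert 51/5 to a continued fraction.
[10; 5]

Euclidean algorithm steps:
51 = 10 × 5 + 1
5 = 5 × 1 + 0
Continued fraction: [10; 5]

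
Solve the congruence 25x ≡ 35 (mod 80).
x ≡ 11 (mod 16)

gcd(25, 80) = 5, which divides 35, so solutions exist.
Divide through by 5: 5x ≡ 7 (mod 16).
Find 5^(-1) mod 16 by the extended Euclidean algorithm:
16 = 3 × 5 + 1  ⟹  1 = (1)·16 + (-3)·5
So (-3)·5 ≡ 1 (mod 16), i.e. 5^(-1) ≡ -3 ≡ 13 (mod 16).
x ≡ 13 × 7 = 91 ≡ 11 (mod 16).
Check: 25 × 11 = 275 ≡ 35 (mod 80).
x ≡ 11 (mod 16), giving 5 solutions mod 80.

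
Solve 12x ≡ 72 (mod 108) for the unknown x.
x ≡ 6 (mod 9)

gcd(12, 108) = 12, which divides 72, so solutions exist.
Divide through by 12: x ≡ 6 (mod 9).
The coefficient of x is now 1, so x ≡ 6 (mod 9).
Check: 12 × 6 = 72 ≡ 72 (mod 108).
x ≡ 6 (mod 9), giving 12 solutions mod 108.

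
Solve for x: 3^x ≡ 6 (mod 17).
15

Baby-step giant-step with step n = ⌈√17⌉ = 5.
Baby steps 3^j mod 17 (j:value) for j=0..4: 0:1, 1:3, 2:9, 3:10, 4:13.
Giant-step multiplier: 3^(-5) ≡ 3^(16-5) = 3^11 ≡ 7 (mod 17).
Giant steps γ_i = 6·7^i mod 17: γ_0=6, γ_1=8, γ_2=5, γ_3=1 (in table at j=0).
x = i·n + j = 3·5 + 0 = 15.
Check: 3^15 ≡ 6 (mod 17).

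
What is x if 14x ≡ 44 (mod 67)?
x ≡ 51 (mod 67)

gcd(14, 67) = 1, which divides 44, so solutions exist.
Find 14^(-1) mod 67 by the extended Euclidean algorithm:
67 = 4 × 14 + 11  ⟹  11 = (1)·67 + (-4)·14
14 = 1 × 11 + 3  ⟹  3 = (-1)·67 + (5)·14
11 = 3 × 3 + 2  ⟹  2 = (4)·67 + (-19)·14
3 = 1 × 2 + 1  ⟹  1 = (-5)·67 + (24)·14
So (24)·14 ≡ 1 (mod 67), i.e. 14^(-1) ≡ 24 (mod 67).
x ≡ 24 × 44 = 1056 ≡ 51 (mod 67).
Check: 14 × 51 = 714 ≡ 44 (mod 67).
Unique solution: x ≡ 51 (mod 67)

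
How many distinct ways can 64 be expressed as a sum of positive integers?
1741630

p(n) counts ways to write n as a sum of positive integers (order ignored).
Euler's pentagonal recurrence: p(k) = p(k-1) + p(k-2) - p(k-5) - p(k-7) + p(k-12) + p(k-15) - ... (offsets j(3j∓1)/2, signs ++--, p(0)=1, p(<0)=0).
DP table for k = 0..63: p(0)=1, p(1)=1, p(2)=2, p(3)=3, p(4)=5, p(5)=7, p(6)=11, p(7)=15, p(8)=22, p(9)=30, p(10)=42, p(11)=56, p(12)=77, p(13)=101, p(14)=135, p(15)=176, p(16)=231, p(17)=297, p(18)=385, p(19)=490, p(20)=627, p(21)=792, p(22)=1002, p(23)=1255, p(24)=1575, p(25)=1958, p(26)=2436, p(27)=3010, p(28)=3718, p(29)=4565, p(30)=5604, p(31)=6842, p(32)=8349, p(33)=10143, p(34)=12310, p(35)=14883, p(36)=17977, p(37)=21637, p(38)=26015, p(39)=31185, p(40)=37338, p(41)=44583, p(42)=53174, p(43)=63261, p(44)=75175, p(45)=89134, p(46)=105558, p(47)=124754, p(48)=147273, p(49)=173525, p(50)=204226, p(51)=239943, p(52)=281589, p(53)=329931, p(54)=386155, p(55)=451276, p(56)=526823, p(57)=614154, p(58)=715220, p(59)=831820, p(60)=966467, p(61)=1121505, p(62)=1300156, p(63)=1505499.
Final step: p(64) = p(63) + p(62) - p(59) - p(57) + p(52) + p(49) - p(42) - p(38) + p(29) + p(24) - p(13) - p(7)
= 1505499 + 1300156 - 831820 - 614154 + 281589 + 173525 - 53174 - 26015 + 4565 + 1575 - 101 - 15
= 1741630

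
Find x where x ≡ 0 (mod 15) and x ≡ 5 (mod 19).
195

Using Chinese Remainder Theorem:
M = 15 × 19 = 285
M1 = 19, M2 = 15
y1 = 19^(-1) mod 15 = 4
y2 = 15^(-1) mod 19 = 14
x = (0×19×4 + 5×15×14) mod 285 = 195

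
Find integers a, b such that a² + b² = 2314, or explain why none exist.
17² + 45² (a=17, b=45)

Factorization: 2314 = 2 × 13 × 89
By Fermat: n is sum of two squares iff every prime p ≡ 3 (mod 4) appears to even power.
All primes ≡ 3 (mod 4) appear to even power.
Search a = 0, 1, 2, … for 2314 - a² a perfect square: first hit at a = 17: 2314 - 289 = 2025 = 45².
2314 = 17² + 45² = 289 + 2025 ✓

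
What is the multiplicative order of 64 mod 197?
98

197 is prime, so ord(64) divides φ(197) = 196.
Divisors of 196: 1, 2, 4, 7, 14, 28, 49, 98, 196.
Repeated squaring: 64^1 ≡ 64, 64^2 ≡ 156, 64^4 ≡ 105, 64^8 ≡ 190, 64^16 ≡ 49, 64^32 ≡ 37, 64^64 ≡ 187, 64^128 ≡ 100 (mod 197).
Test 64^d mod 197 for each divisor d in increasing order:
64^1 ≡ 64
64^2 ≡ 156
64^4 ≡ 105
64^7 = 64^4·64^2·64^1 ≡ 83
64^14 = 64^8·64^4·64^2 ≡ 191
64^28 = 64^16·64^8·64^4 ≡ 36
64^49 = 64^32·64^16·64^1 ≡ 196
64^98 = 64^64·64^32·64^2 ≡ 1  ← first divisor giving 1
The order is 98.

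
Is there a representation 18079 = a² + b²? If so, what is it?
Not possible

Factorization: 18079 = 101 × 179
By Fermat: n is sum of two squares iff every prime p ≡ 3 (mod 4) appears to even power.
Prime(s) ≡ 3 (mod 4) with odd exponent: [(179, 1)]
Therefore 18079 cannot be expressed as a² + b².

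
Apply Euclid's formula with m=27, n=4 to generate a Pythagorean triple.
(713, 216, 745)

Euclid's formula: a = m² - n², b = 2mn, c = m² + n²
m = 27, n = 4
a = 27² - 4² = 729 - 16 = 713
b = 2 × 27 × 4 = 216
c = 27² + 4² = 729 + 16 = 745
Verification: 713² + 216² = 508369 + 46656 = 555025 = 745² ✓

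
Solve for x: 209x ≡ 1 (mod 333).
239

gcd(209, 333) = 1, so the inverse exists.
Extended Euclidean algorithm on (333, 209):
333 = 1 × 209 + 124  ⟹  124 = (1)·333 + (-1)·209
209 = 1 × 124 + 85  ⟹  85 = (-1)·333 + (2)·209
124 = 1 × 85 + 39  ⟹  39 = (2)·333 + (-3)·209
85 = 2 × 39 + 7  ⟹  7 = (-5)·333 + (8)·209
39 = 5 × 7 + 4  ⟹  4 = (27)·333 + (-43)·209
7 = 1 × 4 + 3  ⟹  3 = (-32)·333 + (51)·209
4 = 1 × 3 + 1  ⟹  1 = (59)·333 + (-94)·209
So (-94)·209 ≡ 1 (mod 333), i.e. 209^(-1) ≡ -94 ≡ 239 (mod 333).
Check: 209 × 239 = 49951 ≡ 1 (mod 333)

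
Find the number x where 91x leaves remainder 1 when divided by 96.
19

gcd(91, 96) = 1, so the inverse exists.
Extended Euclidean algorithm on (96, 91):
96 = 1 × 91 + 5  ⟹  5 = (1)·96 + (-1)·91
91 = 18 × 5 + 1  ⟹  1 = (-18)·96 + (19)·91
So (19)·91 ≡ 1 (mod 96), i.e. 91^(-1) ≡ 19 (mod 96).
Check: 91 × 19 = 1729 ≡ 1 (mod 96)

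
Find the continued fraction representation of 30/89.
[0; 2, 1, 29]

Euclidean algorithm steps:
30 = 0 × 89 + 30
89 = 2 × 30 + 29
30 = 1 × 29 + 1
29 = 29 × 1 + 0
Continued fraction: [0; 2, 1, 29]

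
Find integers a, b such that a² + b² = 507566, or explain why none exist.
Not possible

Factorization: 507566 = 2 × 19^3 × 37
By Fermat: n is sum of two squares iff every prime p ≡ 3 (mod 4) appears to even power.
Prime(s) ≡ 3 (mod 4) with odd exponent: [(19, 3)]
Therefore 507566 cannot be expressed as a² + b².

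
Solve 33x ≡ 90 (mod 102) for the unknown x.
x ≡ 12 (mod 34)

gcd(33, 102) = 3, which divides 90, so solutions exist.
Divide through by 3: 11x ≡ 30 (mod 34).
Find 11^(-1) mod 34 by the extended Euclidean algorithm:
34 = 3 × 11 + 1  ⟹  1 = (1)·34 + (-3)·11
So (-3)·11 ≡ 1 (mod 34), i.e. 11^(-1) ≡ -3 ≡ 31 (mod 34).
x ≡ 31 × 30 = 930 ≡ 12 (mod 34).
Check: 33 × 12 = 396 ≡ 90 (mod 102).
x ≡ 12 (mod 34), giving 3 solutions mod 102.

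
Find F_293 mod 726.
167

Matrix identity: Q^n = [[F_(n+1), F_n], [F_n, F_(n-1)]] with Q = [[1,1],[1,0]].
n = 293 = 100100101₂. Square-and-multiply, entries mod 726:
Q^1 = [[1,1],[1,0]]
Q^2 = (Q^1)² = [[2,1],[1,1]]
Q^4 = (Q^2)² = [[5,3],[3,2]]
Q^9 = (Q^4)²·Q = [[55,34],[34,21]]
Q^18 = (Q^9)² = [[551,406],[406,145]]
Q^36 = (Q^18)² = [[167,162],[162,5]]
Q^73 = (Q^36)²·Q = [[685,409],[409,276]]
Q^146 = (Q^73)² = [[530,283],[283,247]]
Q^293 = (Q^146)²·Q = [[80,167],[167,639]]
F_293 mod 726 = Q^293[0][1] = 167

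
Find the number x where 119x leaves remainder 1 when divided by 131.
120

gcd(119, 131) = 1, so the inverse exists.
Extended Euclidean algorithm on (131, 119):
131 = 1 × 119 + 12  ⟹  12 = (1)·131 + (-1)·119
119 = 9 × 12 + 11  ⟹  11 = (-9)·131 + (10)·119
12 = 1 × 11 + 1  ⟹  1 = (10)·131 + (-11)·119
So (-11)·119 ≡ 1 (mod 131), i.e. 119^(-1) ≡ -11 ≡ 120 (mod 131).
Check: 119 × 120 = 14280 ≡ 1 (mod 131)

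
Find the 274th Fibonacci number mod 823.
394

Matrix identity: Q^n = [[F_(n+1), F_n], [F_n, F_(n-1)]] with Q = [[1,1],[1,0]].
n = 274 = 100010010₂. Square-and-multiply, entries mod 823:
Q^1 = [[1,1],[1,0]]
Q^2 = (Q^1)² = [[2,1],[1,1]]
Q^4 = (Q^2)² = [[5,3],[3,2]]
Q^8 = (Q^4)² = [[34,21],[21,13]]
Q^17 = (Q^8)²·Q = [[115,774],[774,164]]
Q^34 = (Q^17)² = [[812,320],[320,492]]
Q^68 = (Q^34)² = [[469,19],[19,450]]
Q^137 = (Q^68)²·Q = [[759,581],[581,178]]
Q^274 = (Q^137)² = [[112,394],[394,541]]
F_274 mod 823 = Q^274[0][1] = 394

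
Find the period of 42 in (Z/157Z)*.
78

157 is prime, so ord(42) divides φ(157) = 156.
Divisors of 156: 1, 2, 3, 4, 6, 12, 13, 26, 39, 52, 78, 156.
Repeated squaring: 42^1 ≡ 42, 42^2 ≡ 37, 42^4 ≡ 113, 42^8 ≡ 52, 42^16 ≡ 35, 42^32 ≡ 126, 42^64 ≡ 19, 42^128 ≡ 47 (mod 157).
Test 42^d mod 157 for each divisor d in increasing order:
42^1 ≡ 42
42^2 ≡ 37
42^3 = 42^2·42^1 ≡ 141
42^4 ≡ 113
42^6 = 42^4·42^2 ≡ 99
42^12 = 42^8·42^4 ≡ 67
42^13 = 42^8·42^4·42^1 ≡ 145
42^26 = 42^16·42^8·42^2 ≡ 144
42^39 = 42^32·42^4·42^2·42^1 ≡ 156
42^52 = 42^32·42^16·42^4 ≡ 12
42^78 = 42^64·42^8·42^4·42^2 ≡ 1  ← first divisor giving 1
The order is 78.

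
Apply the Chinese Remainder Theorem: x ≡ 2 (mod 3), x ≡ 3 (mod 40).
83

Using Chinese Remainder Theorem:
M = 3 × 40 = 120
M1 = 40, M2 = 3
y1 = 40^(-1) mod 3 = 1
y2 = 3^(-1) mod 40 = 27
x = (2×40×1 + 3×3×27) mod 120 = 83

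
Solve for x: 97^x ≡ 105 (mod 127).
119

Baby-step giant-step with step n = ⌈√127⌉ = 12.
Baby steps 97^j mod 127 (j:value) for j=0..11: 0:1, 1:97, 2:11, 3:51, 4:121, 5:53, 6:61, 7:75, 8:36, 9:63, 10:15, 11:58.
Giant-step multiplier: 97^(-12) ≡ 97^(126-12) = 97^114 ≡ 117 (mod 127).
Giant steps γ_i = 105·117^i mod 127: γ_0=105, γ_1=93, γ_2=86, γ_3=29, γ_4=91, γ_5=106, γ_6=83, γ_7=59, γ_8=45, γ_9=58 (in table at j=11).
x = i·n + j = 9·12 + 11 = 119.
Check: 97^119 ≡ 105 (mod 127).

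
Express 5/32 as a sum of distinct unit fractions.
1/7 + 1/75 + 1/16800

Greedy algorithm:
5/32: ceiling(32/5) = 7, use 1/7
3/224: ceiling(224/3) = 75, use 1/75
1/16800: ceiling(16800/1) = 16800, use 1/16800
Result: 5/32 = 1/7 + 1/75 + 1/16800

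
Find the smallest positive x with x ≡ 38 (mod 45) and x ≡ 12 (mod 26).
38

Using Chinese Remainder Theorem:
M = 45 × 26 = 1170
M1 = 26, M2 = 45
y1 = 26^(-1) mod 45 = 26
y2 = 45^(-1) mod 26 = 11
x = (38×26×26 + 12×45×11) mod 1170 = 38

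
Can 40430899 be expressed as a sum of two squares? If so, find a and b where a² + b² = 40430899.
Not possible

Factorization: 40430899 = 37 × 103^3
By Fermat: n is sum of two squares iff every prime p ≡ 3 (mod 4) appears to even power.
Prime(s) ≡ 3 (mod 4) with odd exponent: [(103, 3)]
Therefore 40430899 cannot be expressed as a² + b².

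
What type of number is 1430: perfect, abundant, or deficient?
abundant

Proper divisors of 1430: sum = 1 + 2 + 5 + 10 + 11 + 13 + 22 + 26 + 55 + 65 + 110 + 130 + 143 + 286 + 715 = 1594
Since 1594 > 1430, 1430 is abundant.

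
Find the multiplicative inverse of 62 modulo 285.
23

gcd(62, 285) = 1, so the inverse exists.
Extended Euclidean algorithm on (285, 62):
285 = 4 × 62 + 37  ⟹  37 = (1)·285 + (-4)·62
62 = 1 × 37 + 25  ⟹  25 = (-1)·285 + (5)·62
37 = 1 × 25 + 12  ⟹  12 = (2)·285 + (-9)·62
25 = 2 × 12 + 1  ⟹  1 = (-5)·285 + (23)·62
So (23)·62 ≡ 1 (mod 285), i.e. 62^(-1) ≡ 23 (mod 285).
Check: 62 × 23 = 1426 ≡ 1 (mod 285)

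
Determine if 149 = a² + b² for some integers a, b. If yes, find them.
7² + 10² (a=7, b=10)

Factorization: 149 = 149
By Fermat: n is sum of two squares iff every prime p ≡ 3 (mod 4) appears to even power.
All primes ≡ 3 (mod 4) appear to even power.
Search a = 0, 1, 2, … for 149 - a² a perfect square: first hit at a = 7: 149 - 49 = 100 = 10².
149 = 7² + 10² = 49 + 100 ✓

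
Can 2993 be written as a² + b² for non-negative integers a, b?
17² + 52² (a=17, b=52)

Factorization: 2993 = 41 × 73
By Fermat: n is sum of two squares iff every prime p ≡ 3 (mod 4) appears to even power.
All primes ≡ 3 (mod 4) appear to even power.
Search a = 0, 1, 2, … for 2993 - a² a perfect square: first hit at a = 17: 2993 - 289 = 2704 = 52².
2993 = 17² + 52² = 289 + 2704 ✓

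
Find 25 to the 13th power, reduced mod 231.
214

Repeated squaring. Binary of 13 = 1101.
25^1 ≡ 25 (mod 231); 25^2 ≡ 163 (mod 231); 25^4 ≡ 4 (mod 231); 25^8 ≡ 16 (mod 231)
25^13 = 25^1 × 25^4 × 25^8 ≡ 214 (mod 231)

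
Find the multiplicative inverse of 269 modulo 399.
89

gcd(269, 399) = 1, so the inverse exists.
Extended Euclidean algorithm on (399, 269):
399 = 1 × 269 + 130  ⟹  130 = (1)·399 + (-1)·269
269 = 2 × 130 + 9  ⟹  9 = (-2)·399 + (3)·269
130 = 14 × 9 + 4  ⟹  4 = (29)·399 + (-43)·269
9 = 2 × 4 + 1  ⟹  1 = (-60)·399 + (89)·269
So (89)·269 ≡ 1 (mod 399), i.e. 269^(-1) ≡ 89 (mod 399).
Check: 269 × 89 = 23941 ≡ 1 (mod 399)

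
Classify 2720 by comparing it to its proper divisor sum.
abundant

Proper divisors of 2720: sum = 1 + 2 + 4 + 5 + 8 + 10 + 16 + 17 + ... + 340 + 544 + 680 + 1360 (23 divisors) = 4084
Since 4084 > 2720, 2720 is abundant.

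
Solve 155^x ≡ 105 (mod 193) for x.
111

Baby-step giant-step with step n = ⌈√193⌉ = 14.
Baby steps 155^j mod 193 (j:value) for j=0..13: 0:1, 1:155, 2:93, 3:133, 4:157, 5:17, 6:126, 7:37, 8:138, 9:160, 10:96, 11:19, 12:50, 13:30.
Giant-step multiplier: 155^(-14) ≡ 155^(192-14) = 155^178 ≡ 118 (mod 193).
Giant steps γ_i = 105·118^i mod 193: γ_0=105, γ_1=38, γ_2=45, γ_3=99, γ_4=102, γ_5=70, γ_6=154, γ_7=30 (in table at j=13).
x = i·n + j = 7·14 + 13 = 111.
Check: 155^111 ≡ 105 (mod 193).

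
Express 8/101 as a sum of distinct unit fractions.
1/13 + 1/438 + 1/575094

Greedy algorithm:
8/101: ceiling(101/8) = 13, use 1/13
3/1313: ceiling(1313/3) = 438, use 1/438
1/575094: ceiling(575094/1) = 575094, use 1/575094
Result: 8/101 = 1/13 + 1/438 + 1/575094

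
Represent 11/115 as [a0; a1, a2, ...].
[0; 10, 2, 5]

Euclidean algorithm steps:
11 = 0 × 115 + 11
115 = 10 × 11 + 5
11 = 2 × 5 + 1
5 = 5 × 1 + 0
Continued fraction: [0; 10, 2, 5]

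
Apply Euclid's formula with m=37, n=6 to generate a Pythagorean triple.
(1333, 444, 1405)

Euclid's formula: a = m² - n², b = 2mn, c = m² + n²
m = 37, n = 6
a = 37² - 6² = 1369 - 36 = 1333
b = 2 × 37 × 6 = 444
c = 37² + 6² = 1369 + 36 = 1405
Verification: 1333² + 444² = 1776889 + 197136 = 1974025 = 1405² ✓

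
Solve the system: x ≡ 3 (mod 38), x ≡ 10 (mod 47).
1561

Using Chinese Remainder Theorem:
M = 38 × 47 = 1786
M1 = 47, M2 = 38
y1 = 47^(-1) mod 38 = 17
y2 = 38^(-1) mod 47 = 26
x = (3×47×17 + 10×38×26) mod 1786 = 1561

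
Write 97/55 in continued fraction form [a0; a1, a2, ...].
[1; 1, 3, 4, 3]

Euclidean algorithm steps:
97 = 1 × 55 + 42
55 = 1 × 42 + 13
42 = 3 × 13 + 3
13 = 4 × 3 + 1
3 = 3 × 1 + 0
Continued fraction: [1; 1, 3, 4, 3]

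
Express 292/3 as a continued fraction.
[97; 3]

Euclidean algorithm steps:
292 = 97 × 3 + 1
3 = 3 × 1 + 0
Continued fraction: [97; 3]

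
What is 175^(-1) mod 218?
147

gcd(175, 218) = 1, so the inverse exists.
Extended Euclidean algorithm on (218, 175):
218 = 1 × 175 + 43  ⟹  43 = (1)·218 + (-1)·175
175 = 4 × 43 + 3  ⟹  3 = (-4)·218 + (5)·175
43 = 14 × 3 + 1  ⟹  1 = (57)·218 + (-71)·175
So (-71)·175 ≡ 1 (mod 218), i.e. 175^(-1) ≡ -71 ≡ 147 (mod 218).
Check: 175 × 147 = 25725 ≡ 1 (mod 218)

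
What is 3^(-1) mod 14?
5

gcd(3, 14) = 1, so the inverse exists.
Extended Euclidean algorithm on (14, 3):
14 = 4 × 3 + 2  ⟹  2 = (1)·14 + (-4)·3
3 = 1 × 2 + 1  ⟹  1 = (-1)·14 + (5)·3
So (5)·3 ≡ 1 (mod 14), i.e. 3^(-1) ≡ 5 (mod 14).
Check: 3 × 5 = 15 ≡ 1 (mod 14)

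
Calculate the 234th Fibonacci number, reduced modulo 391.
153

Matrix identity: Q^n = [[F_(n+1), F_n], [F_n, F_(n-1)]] with Q = [[1,1],[1,0]].
n = 234 = 11101010₂. Square-and-multiply, entries mod 391:
Q^1 = [[1,1],[1,0]]
Q^3 = (Q^1)²·Q = [[3,2],[2,1]]
Q^7 = (Q^3)²·Q = [[21,13],[13,8]]
Q^14 = (Q^7)² = [[219,377],[377,233]]
Q^29 = (Q^14)²·Q = [[383,64],[64,319]]
Q^58 = (Q^29)² = [[250,354],[354,287]]
Q^117 = (Q^58)²·Q = [[208,136],[136,72]]
Q^234 = (Q^117)² = [[373,153],[153,220]]
F_234 mod 391 = Q^234[0][1] = 153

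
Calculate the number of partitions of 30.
5604

p(n) counts ways to write n as a sum of positive integers (order ignored).
Euler's pentagonal recurrence: p(k) = p(k-1) + p(k-2) - p(k-5) - p(k-7) + p(k-12) + p(k-15) - ... (offsets j(3j∓1)/2, signs ++--, p(0)=1, p(<0)=0).
DP table for k = 0..29: p(0)=1, p(1)=1, p(2)=2, p(3)=3, p(4)=5, p(5)=7, p(6)=11, p(7)=15, p(8)=22, p(9)=30, p(10)=42, p(11)=56, p(12)=77, p(13)=101, p(14)=135, p(15)=176, p(16)=231, p(17)=297, p(18)=385, p(19)=490, p(20)=627, p(21)=792, p(22)=1002, p(23)=1255, p(24)=1575, p(25)=1958, p(26)=2436, p(27)=3010, p(28)=3718, p(29)=4565.
Final step: p(30) = p(29) + p(28) - p(25) - p(23) + p(18) + p(15) - p(8) - p(4)
= 4565 + 3718 - 1958 - 1255 + 385 + 176 - 22 - 5
= 5604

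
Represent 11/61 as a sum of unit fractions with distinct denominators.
1/6 + 1/74 + 1/6771

Greedy algorithm:
11/61: ceiling(61/11) = 6, use 1/6
5/366: ceiling(366/5) = 74, use 1/74
1/6771: ceiling(6771/1) = 6771, use 1/6771
Result: 11/61 = 1/6 + 1/74 + 1/6771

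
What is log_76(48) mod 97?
22

Baby-step giant-step with step n = ⌈√97⌉ = 10.
Baby steps 76^j mod 97 (j:value) for j=0..9: 0:1, 1:76, 2:53, 3:51, 4:93, 5:84, 6:79, 7:87, 8:16, 9:52.
Giant-step multiplier: 76^(-10) ≡ 76^(96-10) = 76^86 ≡ 31 (mod 97).
Giant steps γ_i = 48·31^i mod 97: γ_0=48, γ_1=33, γ_2=53 (in table at j=2).
x = i·n + j = 2·10 + 2 = 22.
Check: 76^22 ≡ 48 (mod 97).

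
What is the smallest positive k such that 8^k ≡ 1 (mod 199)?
33

199 is prime, so ord(8) divides φ(199) = 198.
Divisors of 198: 1, 2, 3, 6, 9, 11, 18, 22, 33, 66, 99, 198.
Repeated squaring: 8^1 ≡ 8, 8^2 ≡ 64, 8^4 ≡ 116, 8^8 ≡ 123, 8^16 ≡ 5, 8^32 ≡ 25, 8^64 ≡ 28, 8^128 ≡ 187 (mod 199).
Test 8^d mod 199 for each divisor d in increasing order:
8^1 ≡ 8
8^2 ≡ 64
8^3 = 8^2·8^1 ≡ 114
8^6 = 8^4·8^2 ≡ 61
8^9 = 8^8·8^1 ≡ 188
8^11 = 8^8·8^2·8^1 ≡ 92
8^18 = 8^16·8^2 ≡ 121
8^22 = 8^16·8^4·8^2 ≡ 106
8^33 = 8^32·8^1 ≡ 1  ← first divisor giving 1
The order is 33.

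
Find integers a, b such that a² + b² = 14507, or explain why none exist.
Not possible

Factorization: 14507 = 89 × 163
By Fermat: n is sum of two squares iff every prime p ≡ 3 (mod 4) appears to even power.
Prime(s) ≡ 3 (mod 4) with odd exponent: [(163, 1)]
Therefore 14507 cannot be expressed as a² + b².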